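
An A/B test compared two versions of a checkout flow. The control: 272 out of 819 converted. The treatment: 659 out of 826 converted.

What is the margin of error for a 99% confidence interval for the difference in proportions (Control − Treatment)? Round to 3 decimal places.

0.056

First, p̂₁ = 272/819 = 0.3321; p̂₂ = 659/826 = 0.7978.
The two standard errors are √(0.3321×0.6679/819) = 0.01646 and √(0.7978×0.2022/826) = 0.01397.
Because the samples are independent, SE_diff = √(0.01646² + 0.01397²) = 0.02159.
Using z* = 2.576 for 99%, ME = 2.576 × 0.02159 = 0.05562.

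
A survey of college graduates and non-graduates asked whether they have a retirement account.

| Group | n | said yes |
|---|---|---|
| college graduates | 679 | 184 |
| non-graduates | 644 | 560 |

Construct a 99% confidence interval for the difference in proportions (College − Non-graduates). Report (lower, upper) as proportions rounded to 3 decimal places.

First, p̂₁ = 184/679 = 0.2710; p̂₂ = 560/644 = 0.8696.
The two standard errors are √(0.2710×0.7290/679) = 0.01706 and √(0.8696×0.1304/644) = 0.01327.
Because the samples are independent, SE_diff = √(0.01706² + 0.01327²) = 0.02161.
Using z* = 2.576 for 99%, ME = 2.576 × 0.02161 = 0.05567.
p̂₁ − p̂₂ = -0.5986; interval -0.5986 ± 0.05567 gives (-0.654, -0.543).

(-0.654, -0.543)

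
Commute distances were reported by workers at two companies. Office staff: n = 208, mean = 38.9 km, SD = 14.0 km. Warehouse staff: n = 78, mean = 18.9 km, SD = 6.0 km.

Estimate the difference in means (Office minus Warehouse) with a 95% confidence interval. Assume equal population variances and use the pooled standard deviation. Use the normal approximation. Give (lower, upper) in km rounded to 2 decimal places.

Pooled variance s_p² = [207·14.0² + 77·6.0²] / (208+78−2) = 152.6197, so s_p = 12.3539.
SE_diff = s_p·√(1/n₁ + 1/n₂) = 12.3539·√(1/208 + 1/78) = 1.6402.
z* = 1.960; margin = 1.960 × 1.6402 = 3.2148.
Difference = 38.9 − 18.9 = 20.0000.
20.0000 ± 3.2148 → (16.79, 23.21).

(16.79, 23.21)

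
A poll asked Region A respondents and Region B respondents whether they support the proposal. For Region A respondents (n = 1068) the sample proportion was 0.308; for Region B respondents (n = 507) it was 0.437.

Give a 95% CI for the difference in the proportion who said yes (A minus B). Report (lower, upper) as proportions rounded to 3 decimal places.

(-0.180, -0.078)

SE₁ = √(p̂₁(1−p̂₁)/n₁) = √(0.3080·0.6920/1068) = 0.01413; SE₂ = √(0.4370·0.5630/507) = 0.02203.
Independent samples: SE of the difference = √(SE₁² + SE₂²) = √(0.0001996569 + 0.0004853209) = 0.02617.
z* for 95% confidence is 1.960, so the margin of error is 1.960 × 0.02617 = 0.05129.
Point estimate p̂₁ − p̂₂ = 0.3080 − 0.4370 = -0.1290.
-0.1290 ± 0.05129 → (-0.180, -0.078).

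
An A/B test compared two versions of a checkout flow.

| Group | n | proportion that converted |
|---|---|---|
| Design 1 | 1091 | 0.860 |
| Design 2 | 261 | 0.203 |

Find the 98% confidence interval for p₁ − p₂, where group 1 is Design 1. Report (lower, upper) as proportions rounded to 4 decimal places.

(0.5941, 0.7199)

SE₁ = √(p̂₁(1−p̂₁)/n₁) = √(0.8600·0.1400/1091) = 0.01051; SE₂ = √(0.2030·0.7970/261) = 0.02490.
Independent samples: SE of the difference = √(SE₁² + SE₂²) = √(0.0001104601 + 0.00062001) = 0.02703.
z* for 98% confidence is 2.326, so the margin of error is 2.326 × 0.02703 = 0.06287.
Point estimate p̂₁ − p̂₂ = 0.8600 − 0.2030 = 0.6570.
0.6570 ± 0.06287 → (0.5941, 0.7199).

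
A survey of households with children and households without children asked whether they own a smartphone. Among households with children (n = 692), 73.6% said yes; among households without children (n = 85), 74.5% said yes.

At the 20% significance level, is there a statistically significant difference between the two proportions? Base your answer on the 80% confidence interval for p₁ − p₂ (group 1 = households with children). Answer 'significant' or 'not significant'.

Each SE is √(p̂(1−p̂)/n): √(0.7360·0.2640/692) = 0.01676 and √(0.7450·0.2550/85) = 0.04728.
SE(p̂₁ − p̂₂) = √(SE₁² + SE₂²) = √(0.0002808976 + 0.0022353984) = 0.05016, since the two samples are independent.
At 80% confidence z* = 1.282; margin = 1.282 × 0.05016 = 0.06431.
The difference is 0.7360 − 0.7450 = -0.0090, so the interval is -0.0090 ± 0.06431 = (-0.07331, 0.05531).
The interval (-0.07331, 0.05531) contains 0, so the difference is not significant.

not significant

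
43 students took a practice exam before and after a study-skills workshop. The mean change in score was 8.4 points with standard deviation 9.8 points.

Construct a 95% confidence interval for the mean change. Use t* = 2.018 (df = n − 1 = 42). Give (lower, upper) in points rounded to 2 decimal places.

This is a matched-pairs design, so SE = s_d/√n = 9.8/√43 = 1.4945.
Margin = 2.018 × 1.4945 = 3.0159; the interval is 8.4 ± 3.0159 = (5.38, 11.42).

(5.38, 11.42)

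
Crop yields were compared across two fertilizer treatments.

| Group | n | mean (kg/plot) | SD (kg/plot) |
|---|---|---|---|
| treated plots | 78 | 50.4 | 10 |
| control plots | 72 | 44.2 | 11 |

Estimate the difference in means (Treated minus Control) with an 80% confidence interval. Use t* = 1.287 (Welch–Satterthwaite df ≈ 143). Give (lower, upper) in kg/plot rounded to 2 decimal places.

(3.98, 8.42)

SE₁ = s₁/√n₁ = 10/√78 = 1.1323; SE₂ = 11/√72 = 1.2964.
Independent samples, unequal variances: SE_diff = √(SE₁² + SE₂²) = √(1.28210329 + 1.68065296) = 1.7213.
t* = 1.287, so margin of error = 1.287 × 1.7213 = 2.2153.
Difference in means = 50.4 − 44.2 = 6.2000.
6.2000 ± 2.2153 → (3.98, 8.42).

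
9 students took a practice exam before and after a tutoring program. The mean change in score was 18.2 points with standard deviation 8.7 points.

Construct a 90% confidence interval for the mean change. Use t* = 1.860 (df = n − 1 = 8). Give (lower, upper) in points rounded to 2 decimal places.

(12.81, 23.59)

This is a matched-pairs design, so SE = s_d/√n = 8.7/√9 = 2.9000.
Margin = 1.860 × 2.9000 = 5.3940; the interval is 18.2 ± 5.3940 = (12.81, 23.59).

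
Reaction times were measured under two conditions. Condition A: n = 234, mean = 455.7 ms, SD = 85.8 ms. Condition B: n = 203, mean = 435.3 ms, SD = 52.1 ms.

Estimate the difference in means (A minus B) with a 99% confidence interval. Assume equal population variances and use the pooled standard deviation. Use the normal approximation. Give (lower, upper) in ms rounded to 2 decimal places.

Pooled variance s_p² = [233·85.8² + 202·52.1²] / (234+203−2) = 5203.6160, so s_p = 72.1361.
SE_diff = s_p·√(1/n₁ + 1/n₂) = 72.1361·√(1/234 + 1/203) = 6.9189.
z* = 2.576; margin = 2.576 × 6.9189 = 17.8231.
Difference = 455.7 − 435.3 = 20.4000.
20.4000 ± 17.8231 → (2.58, 38.22).

(2.58, 38.22)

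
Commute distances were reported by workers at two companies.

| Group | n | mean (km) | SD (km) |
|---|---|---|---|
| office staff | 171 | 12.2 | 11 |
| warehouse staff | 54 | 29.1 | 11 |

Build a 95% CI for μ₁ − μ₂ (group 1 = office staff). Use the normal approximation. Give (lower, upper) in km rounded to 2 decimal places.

Per-group SEs: s₁/√n₁ = 11/√171 = 0.8412, s₂/√n₂ = 11/√54 = 1.4969.
Unpooled SE of the difference: √(0.70761744 + 2.24070961) = 1.7171.
Margin of error = z* · SE = 1.960 × 1.7171 = 3.3655.
x̄₁ − x̄₂ = 12.2 − 29.1 = -16.9000.
CI: -16.9000 ± 3.3655 = (-20.27, -13.53).

(-20.27, -13.53)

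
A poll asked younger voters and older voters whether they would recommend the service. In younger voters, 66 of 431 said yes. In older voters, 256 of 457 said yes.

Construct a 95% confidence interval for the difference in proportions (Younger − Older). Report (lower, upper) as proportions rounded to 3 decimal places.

(-0.464, -0.350)

First, p̂₁ = 66/431 = 0.1531; p̂₂ = 256/457 = 0.5602.
The two standard errors are √(0.1531×0.8469/431) = 0.01734 and √(0.5602×0.4398/457) = 0.02322.
Because the samples are independent, SE_diff = √(0.01734² + 0.02322²) = 0.02898.
Using z* = 1.960 for 95%, ME = 1.960 × 0.02898 = 0.05680.
p̂₁ − p̂₂ = -0.4071; interval -0.4071 ± 0.05680 gives (-0.464, -0.350).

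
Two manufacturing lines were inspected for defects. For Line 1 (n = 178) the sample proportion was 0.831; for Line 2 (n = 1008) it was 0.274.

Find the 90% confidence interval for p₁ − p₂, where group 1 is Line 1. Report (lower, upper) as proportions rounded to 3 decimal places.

The two standard errors are √(0.8310×0.1690/178) = 0.02809 and √(0.2740×0.7260/1008) = 0.01405.
Because the samples are independent, SE_diff = √(0.02809² + 0.01405²) = 0.03141.
Using z* = 1.645 for 90%, ME = 1.645 × 0.03141 = 0.05167.
p̂₁ − p̂₂ = 0.5570; interval 0.5570 ± 0.05167 gives (0.505, 0.609).

(0.505, 0.609)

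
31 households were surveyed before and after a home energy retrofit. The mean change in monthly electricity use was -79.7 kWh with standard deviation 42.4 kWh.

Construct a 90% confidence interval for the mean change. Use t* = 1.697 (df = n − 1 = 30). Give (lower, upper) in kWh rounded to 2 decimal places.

(-92.62, -66.78)

This is a matched-pairs design, so SE = s_d/√n = 42.4/√31 = 7.6153.
Margin = 1.697 × 7.6153 = 12.9232; the interval is -79.7 ± 12.9232 = (-92.62, -66.78).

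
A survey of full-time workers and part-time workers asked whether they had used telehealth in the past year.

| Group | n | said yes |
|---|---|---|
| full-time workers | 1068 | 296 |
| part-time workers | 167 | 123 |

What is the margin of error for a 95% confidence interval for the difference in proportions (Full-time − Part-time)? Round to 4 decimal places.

0.0720

p̂₁ = 296/1068 = 0.2772 and p̂₂ = 123/167 = 0.7365.
SE₁ = √(p̂₁(1−p̂₁)/n₁) = √(0.2772·0.7228/1068) = 0.01370; SE₂ = √(0.7365·0.2635/167) = 0.03409.
Independent samples: SE of the difference = √(SE₁² + SE₂²) = √(0.00018769 + 0.0011621281) = 0.03674.
z* for 95% confidence is 1.960, so the margin of error is 1.960 × 0.03674 = 0.07201.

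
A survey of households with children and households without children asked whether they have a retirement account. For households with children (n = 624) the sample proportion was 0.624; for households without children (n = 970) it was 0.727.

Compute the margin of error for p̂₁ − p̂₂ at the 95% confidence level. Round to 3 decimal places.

Each SE is √(p̂(1−p̂)/n): √(0.6240·0.3760/624) = 0.01939 and √(0.7270·0.2730/970) = 0.01430.
SE(p̂₁ − p̂₂) = √(SE₁² + SE₂²) = √(0.0003759721 + 0.00020449) = 0.02409, since the two samples are independent.
At 95% confidence z* = 1.960; margin = 1.960 × 0.02409 = 0.04722.

0.047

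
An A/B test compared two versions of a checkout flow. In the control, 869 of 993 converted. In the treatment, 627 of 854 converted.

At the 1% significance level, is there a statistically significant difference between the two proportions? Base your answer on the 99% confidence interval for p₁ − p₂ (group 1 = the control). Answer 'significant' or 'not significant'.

significant

p̂₁ = 869/993 = 0.8751 and p̂₂ = 627/854 = 0.7342.
SE₁ = √(p̂₁(1−p̂₁)/n₁) = √(0.8751·0.1249/993) = 0.01049; SE₂ = √(0.7342·0.2658/854) = 0.01512.
Independent samples: SE of the difference = √(SE₁² + SE₂²) = √(0.0001100401 + 0.0002286144) = 0.01840.
z* for 99% confidence is 2.576, so the margin of error is 2.576 × 0.01840 = 0.04740.
Point estimate p̂₁ − p̂₂ = 0.8751 − 0.7342 = 0.1409.
0.1409 ± 0.04740 → (0.09350, 0.18830).
The interval (0.09350, 0.18830) does not contain 0, so the difference is significant.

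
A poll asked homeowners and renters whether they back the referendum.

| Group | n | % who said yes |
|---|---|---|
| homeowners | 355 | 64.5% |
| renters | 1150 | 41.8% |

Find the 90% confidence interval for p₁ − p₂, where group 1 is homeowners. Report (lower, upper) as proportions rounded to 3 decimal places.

The two standard errors are √(0.6450×0.3550/355) = 0.02540 and √(0.4180×0.5820/1150) = 0.01454.
Because the samples are independent, SE_diff = √(0.02540² + 0.01454²) = 0.02927.
Using z* = 1.645 for 90%, ME = 1.645 × 0.02927 = 0.04815.
p̂₁ − p̂₂ = 0.2270; interval 0.2270 ± 0.04815 gives (0.179, 0.275).

(0.179, 0.275)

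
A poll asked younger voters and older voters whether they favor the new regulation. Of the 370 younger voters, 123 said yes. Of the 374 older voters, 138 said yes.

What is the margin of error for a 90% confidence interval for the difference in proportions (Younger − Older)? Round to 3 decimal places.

Sample proportions: 123/370 = 0.3324, 138/374 = 0.3690.
Each SE is √(p̂(1−p̂)/n): √(0.3324·0.6676/370) = 0.02449 and √(0.3690·0.6310/374) = 0.02495.
SE(p̂₁ − p̂₂) = √(SE₁² + SE₂²) = √(0.0005997601 + 0.0006225025) = 0.03496, since the two samples are independent.
At 90% confidence z* = 1.645; margin = 1.645 × 0.03496 = 0.05751.

0.058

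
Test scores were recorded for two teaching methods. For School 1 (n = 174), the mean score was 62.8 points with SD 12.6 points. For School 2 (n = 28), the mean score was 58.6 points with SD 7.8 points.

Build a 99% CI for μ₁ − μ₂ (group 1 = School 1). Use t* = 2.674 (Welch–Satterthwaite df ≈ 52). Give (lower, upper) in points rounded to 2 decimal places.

Per-group SEs: s₁/√n₁ = 12.6/√174 = 0.9552, s₂/√n₂ = 7.8/√28 = 1.4741.
Unpooled SE of the difference: √(0.91240704 + 2.17297081) = 1.7565.
Margin of error = t* · SE = 2.674 × 1.7565 = 4.6969.
x̄₁ − x̄₂ = 62.8 − 58.6 = 4.2000.
CI: 4.2000 ± 4.6969 = (-0.50, 8.90).

(-0.50, 8.90)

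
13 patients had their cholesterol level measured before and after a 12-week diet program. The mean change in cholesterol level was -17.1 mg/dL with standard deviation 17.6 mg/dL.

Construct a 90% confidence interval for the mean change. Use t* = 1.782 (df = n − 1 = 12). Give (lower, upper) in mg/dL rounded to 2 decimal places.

This is a matched-pairs design, so SE = s_d/√n = 17.6/√13 = 4.8814.
Margin = 1.782 × 4.8814 = 8.6987; the interval is -17.1 ± 8.6987 = (-25.80, -8.40).

(-25.80, -8.40)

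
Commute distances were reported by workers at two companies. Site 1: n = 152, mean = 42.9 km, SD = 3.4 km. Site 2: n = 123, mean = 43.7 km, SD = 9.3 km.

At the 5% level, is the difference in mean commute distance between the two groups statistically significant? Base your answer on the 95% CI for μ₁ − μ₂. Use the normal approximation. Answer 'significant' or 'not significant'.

not significant

Per-group SEs: s₁/√n₁ = 3.4/√152 = 0.2758, s₂/√n₂ = 9.3/√123 = 0.8386.
Unpooled SE of the difference: √(0.07606564 + 0.70324996) = 0.8828.
Margin of error = z* · SE = 1.960 × 0.8828 = 1.7303.
x̄₁ − x̄₂ = 42.9 − 43.7 = -0.8000.
CI: -0.8000 ± 1.7303 = (-2.5303, 0.9303).
The interval (-2.5303, 0.9303) contains 0, so the difference is not significant.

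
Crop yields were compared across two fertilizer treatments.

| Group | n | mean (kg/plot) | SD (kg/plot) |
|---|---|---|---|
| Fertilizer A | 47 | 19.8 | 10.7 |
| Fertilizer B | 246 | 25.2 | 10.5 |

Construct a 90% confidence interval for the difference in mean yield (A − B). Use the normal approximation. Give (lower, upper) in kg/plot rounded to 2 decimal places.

(-8.19, -2.61)

Per-group SEs: s₁/√n₁ = 10.7/√47 = 1.5608, s₂/√n₂ = 10.5/√246 = 0.6695.
Unpooled SE of the difference: √(2.43609664 + 0.44823025) = 1.6983.
Margin of error = z* · SE = 1.645 × 1.6983 = 2.7937.
x̄₁ − x̄₂ = 19.8 − 25.2 = -5.4000.
CI: -5.4000 ± 2.7937 = (-8.19, -2.61).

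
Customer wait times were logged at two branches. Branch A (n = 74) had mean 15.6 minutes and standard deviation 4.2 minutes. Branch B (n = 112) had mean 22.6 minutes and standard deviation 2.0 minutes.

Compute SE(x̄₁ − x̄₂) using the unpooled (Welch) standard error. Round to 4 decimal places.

0.5235

Standard errors of each mean: 4.2/√74 = 0.4882 and 2.0/√112 = 0.1890.
SE(x̄₁ − x̄₂) = √(0.4882² + 0.1890²) = 0.5235 for independent samples with unequal variances.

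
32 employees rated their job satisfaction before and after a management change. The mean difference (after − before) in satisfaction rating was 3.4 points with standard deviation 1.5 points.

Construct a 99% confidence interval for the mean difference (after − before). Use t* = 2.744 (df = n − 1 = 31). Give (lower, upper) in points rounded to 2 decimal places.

(2.67, 4.13)

This is a matched-pairs design, so SE = s_d/√n = 1.5/√32 = 0.2652.
Margin = 2.744 × 0.2652 = 0.7277; the interval is 3.4 ± 0.7277 = (2.67, 4.13).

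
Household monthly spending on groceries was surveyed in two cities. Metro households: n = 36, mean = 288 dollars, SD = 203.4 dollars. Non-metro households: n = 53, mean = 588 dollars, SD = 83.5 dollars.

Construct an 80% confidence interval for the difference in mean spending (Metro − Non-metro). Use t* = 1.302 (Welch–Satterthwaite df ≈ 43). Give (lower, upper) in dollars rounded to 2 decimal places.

(-346.60, -253.40)

SE₁ = s₁/√n₁ = 203.4/√36 = 33.9000; SE₂ = 83.5/√53 = 11.4696.
Independent samples, unequal variances: SE_diff = √(SE₁² + SE₂²) = √(1149.21 + 131.55172416) = 35.7877.
t* = 1.302, so margin of error = 1.302 × 35.7877 = 46.5956.
Difference in means = 288 − 588 = -300.0000.
-300.0000 ± 46.5956 → (-346.60, -253.40).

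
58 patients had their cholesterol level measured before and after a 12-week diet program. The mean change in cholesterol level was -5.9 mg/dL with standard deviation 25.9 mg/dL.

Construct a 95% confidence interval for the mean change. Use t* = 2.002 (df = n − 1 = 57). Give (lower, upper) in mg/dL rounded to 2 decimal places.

(-12.71, 0.91)

This is a matched-pairs design, so SE = s_d/√n = 25.9/√58 = 3.4008.
Margin = 2.002 × 3.4008 = 6.8084; the interval is -5.9 ± 6.8084 = (-12.71, 0.91).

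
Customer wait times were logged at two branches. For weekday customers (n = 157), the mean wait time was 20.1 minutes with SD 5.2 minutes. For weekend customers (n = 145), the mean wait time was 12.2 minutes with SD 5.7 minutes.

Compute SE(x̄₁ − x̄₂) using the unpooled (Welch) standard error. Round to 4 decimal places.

0.6295

Standard errors of each mean: 5.2/√157 = 0.4150 and 5.7/√145 = 0.4734.
SE(x̄₁ − x̄₂) = √(0.4150² + 0.4734²) = 0.6295 for independent samples with unequal variances.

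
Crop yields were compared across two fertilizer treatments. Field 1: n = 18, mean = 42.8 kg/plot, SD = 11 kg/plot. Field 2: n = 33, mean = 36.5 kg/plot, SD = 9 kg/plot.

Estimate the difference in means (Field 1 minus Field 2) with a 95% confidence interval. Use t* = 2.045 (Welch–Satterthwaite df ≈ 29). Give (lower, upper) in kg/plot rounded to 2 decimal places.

Per-group SEs: s₁/√n₁ = 11/√18 = 2.5927, s₂/√n₂ = 9/√33 = 1.5667.
Unpooled SE of the difference: √(6.72209329 + 2.45454889) = 3.0293.
Margin of error = t* · SE = 2.045 × 3.0293 = 6.1949.
x̄₁ − x̄₂ = 42.8 − 36.5 = 6.3000.
CI: 6.3000 ± 6.1949 = (0.11, 12.49).

(0.11, 12.49)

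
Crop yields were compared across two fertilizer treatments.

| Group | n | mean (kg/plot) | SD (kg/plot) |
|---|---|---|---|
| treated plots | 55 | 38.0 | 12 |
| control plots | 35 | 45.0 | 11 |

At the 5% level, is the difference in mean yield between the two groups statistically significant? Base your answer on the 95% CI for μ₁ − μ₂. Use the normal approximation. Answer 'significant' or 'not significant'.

SE₁ = s₁/√n₁ = 12/√55 = 1.6181; SE₂ = 11/√35 = 1.8593.
Independent samples, unequal variances: SE_diff = √(SE₁² + SE₂²) = √(2.61824761 + 3.45699649) = 2.4648.
z* = 1.960, so margin of error = 1.960 × 2.4648 = 4.8310.
Difference in means = 38.0 − 45.0 = -7.0000.
-7.0000 ± 4.8310 → (-11.8310, -2.1690).
The interval (-11.8310, -2.1690) does not contain 0, so the difference is significant.

significant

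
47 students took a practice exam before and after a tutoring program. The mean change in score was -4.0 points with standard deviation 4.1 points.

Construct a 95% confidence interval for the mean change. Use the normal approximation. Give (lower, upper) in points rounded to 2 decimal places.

Paired design: SE = s_d/√n = 4.1/√47 = 0.5980.
z* = 1.960; margin of error = 1.960 × 0.5980 = 1.1721.
-4.0 ± 1.1721 → (-5.17, -2.83).

(-5.17, -2.83)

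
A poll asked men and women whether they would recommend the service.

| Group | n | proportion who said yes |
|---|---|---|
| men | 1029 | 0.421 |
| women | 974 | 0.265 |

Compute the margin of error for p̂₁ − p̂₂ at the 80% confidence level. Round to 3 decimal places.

The two standard errors are √(0.4210×0.5790/1029) = 0.01539 and √(0.2650×0.7350/974) = 0.01414.
Because the samples are independent, SE_diff = √(0.01539² + 0.01414²) = 0.02090.
Using z* = 1.282 for 80%, ME = 1.282 × 0.02090 = 0.02679.

0.027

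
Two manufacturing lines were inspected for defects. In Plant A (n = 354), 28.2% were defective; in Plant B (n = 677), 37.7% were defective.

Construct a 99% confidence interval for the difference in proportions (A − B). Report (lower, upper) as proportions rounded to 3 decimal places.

(-0.173, -0.017)

SE₁ = √(p̂₁(1−p̂₁)/n₁) = √(0.2820·0.7180/354) = 0.02392; SE₂ = √(0.3770·0.6230/677) = 0.01863.
Independent samples: SE of the difference = √(SE₁² + SE₂²) = √(0.0005721664 + 0.0003470769) = 0.03032.
z* for 99% confidence is 2.576, so the margin of error is 2.576 × 0.03032 = 0.07810.
Point estimate p̂₁ − p̂₂ = 0.2820 − 0.3770 = -0.0950.
-0.0950 ± 0.07810 → (-0.173, -0.017).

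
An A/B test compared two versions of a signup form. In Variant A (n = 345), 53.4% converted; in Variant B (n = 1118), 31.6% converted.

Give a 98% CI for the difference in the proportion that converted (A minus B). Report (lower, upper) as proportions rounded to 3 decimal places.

(0.148, 0.288)

Each SE is √(p̂(1−p̂)/n): √(0.5340·0.4660/345) = 0.02686 and √(0.3160·0.6840/1118) = 0.01390.
SE(p̂₁ − p̂₂) = √(SE₁² + SE₂²) = √(0.0007214596 + 0.00019321) = 0.03024, since the two samples are independent.
At 98% confidence z* = 2.326; margin = 2.326 × 0.03024 = 0.07034.
The difference is 0.5340 − 0.3160 = 0.2180, so the interval is 0.2180 ± 0.07034 = (0.148, 0.288).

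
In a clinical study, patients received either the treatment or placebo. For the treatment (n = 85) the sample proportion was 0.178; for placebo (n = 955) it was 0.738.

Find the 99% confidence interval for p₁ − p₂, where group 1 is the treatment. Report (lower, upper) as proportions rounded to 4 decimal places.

(-0.6730, -0.4470)

SE₁ = √(p̂₁(1−p̂₁)/n₁) = √(0.1780·0.8220/85) = 0.04149; SE₂ = √(0.7380·0.2620/955) = 0.01423.
Independent samples: SE of the difference = √(SE₁² + SE₂²) = √(0.0017214201 + 0.0002024929) = 0.04386.
z* for 99% confidence is 2.576, so the margin of error is 2.576 × 0.04386 = 0.11298.
Point estimate p̂₁ − p̂₂ = 0.1780 − 0.7380 = -0.5600.
-0.5600 ± 0.11298 → (-0.6730, -0.4470).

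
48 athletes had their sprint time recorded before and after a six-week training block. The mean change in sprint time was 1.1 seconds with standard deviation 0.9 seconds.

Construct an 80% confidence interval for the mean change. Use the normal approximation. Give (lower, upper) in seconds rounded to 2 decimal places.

This is a matched-pairs design, so SE = s_d/√n = 0.9/√48 = 0.1299.
Margin = 1.282 × 0.1299 = 0.1665; the interval is 1.1 ± 0.1665 = (0.93, 1.27).

(0.93, 1.27)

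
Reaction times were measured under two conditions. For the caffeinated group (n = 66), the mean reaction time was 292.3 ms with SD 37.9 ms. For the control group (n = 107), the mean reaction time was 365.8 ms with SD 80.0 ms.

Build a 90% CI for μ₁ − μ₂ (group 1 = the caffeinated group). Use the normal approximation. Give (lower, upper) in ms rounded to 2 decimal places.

SE₁ = s₁/√n₁ = 37.9/√66 = 4.6652; SE₂ = 80.0/√107 = 7.7339.
Independent samples, unequal variances: SE_diff = √(SE₁² + SE₂²) = √(21.76409104 + 59.81320921) = 9.0320.
z* = 1.645, so margin of error = 1.645 × 9.0320 = 14.8576.
Difference in means = 292.3 − 365.8 = -73.5000.
-73.5000 ± 14.8576 → (-88.36, -58.64).

(-88.36, -58.64)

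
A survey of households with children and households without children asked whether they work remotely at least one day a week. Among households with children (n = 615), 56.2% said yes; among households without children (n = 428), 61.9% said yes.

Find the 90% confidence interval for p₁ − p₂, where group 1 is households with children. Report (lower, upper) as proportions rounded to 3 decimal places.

The two standard errors are √(0.5620×0.4380/615) = 0.02001 and √(0.6190×0.3810/428) = 0.02347.
Because the samples are independent, SE_diff = √(0.02001² + 0.02347²) = 0.03084.
Using z* = 1.645 for 90%, ME = 1.645 × 0.03084 = 0.05073.
p̂₁ − p̂₂ = -0.0570; interval -0.0570 ± 0.05073 gives (-0.108, -0.006).

(-0.108, -0.006)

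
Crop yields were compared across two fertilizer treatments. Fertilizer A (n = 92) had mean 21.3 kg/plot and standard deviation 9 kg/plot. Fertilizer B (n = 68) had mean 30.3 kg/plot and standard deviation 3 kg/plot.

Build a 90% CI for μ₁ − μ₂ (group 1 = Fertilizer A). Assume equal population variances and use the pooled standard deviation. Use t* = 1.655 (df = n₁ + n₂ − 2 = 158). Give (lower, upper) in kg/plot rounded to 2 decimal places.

Pooled variance s_p² = [91·9² + 67·3²] / (92+68−2) = 50.4684, so s_p = 7.1041.
SE_diff = s_p·√(1/n₁ + 1/n₂) = 7.1041·√(1/92 + 1/68) = 1.1361.
t* = 1.655; margin = 1.655 × 1.1361 = 1.8802.
Difference = 21.3 − 30.3 = -9.0000.
-9.0000 ± 1.8802 → (-10.88, -7.12).

(-10.88, -7.12)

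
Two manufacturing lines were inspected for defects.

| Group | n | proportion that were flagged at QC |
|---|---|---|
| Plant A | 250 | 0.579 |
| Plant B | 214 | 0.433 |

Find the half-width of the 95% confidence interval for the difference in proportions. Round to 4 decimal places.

The two standard errors are √(0.5790×0.4210/250) = 0.03123 and √(0.4330×0.5670/214) = 0.03387.
Because the samples are independent, SE_diff = √(0.03123² + 0.03387²) = 0.04607.
Using z* = 1.960 for 95%, ME = 1.960 × 0.04607 = 0.09030.

0.0903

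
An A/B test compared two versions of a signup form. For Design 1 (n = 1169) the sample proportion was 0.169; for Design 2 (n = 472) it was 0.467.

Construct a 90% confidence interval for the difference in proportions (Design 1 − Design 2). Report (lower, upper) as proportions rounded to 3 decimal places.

(-0.340, -0.256)

The two standard errors are √(0.1690×0.8310/1169) = 0.01096 and √(0.4670×0.5330/472) = 0.02296.
Because the samples are independent, SE_diff = √(0.01096² + 0.02296²) = 0.02544.
Using z* = 1.645 for 90%, ME = 1.645 × 0.02544 = 0.04185.
p̂₁ − p̂₂ = -0.2980; interval -0.2980 ± 0.04185 gives (-0.340, -0.256).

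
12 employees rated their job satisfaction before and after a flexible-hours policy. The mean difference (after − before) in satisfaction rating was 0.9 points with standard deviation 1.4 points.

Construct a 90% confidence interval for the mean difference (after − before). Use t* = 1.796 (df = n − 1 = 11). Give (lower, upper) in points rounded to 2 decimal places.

This is a matched-pairs design, so SE = s_d/√n = 1.4/√12 = 0.4041.
Margin = 1.796 × 0.4041 = 0.7258; the interval is 0.9 ± 0.7258 = (0.17, 1.63).

(0.17, 1.63)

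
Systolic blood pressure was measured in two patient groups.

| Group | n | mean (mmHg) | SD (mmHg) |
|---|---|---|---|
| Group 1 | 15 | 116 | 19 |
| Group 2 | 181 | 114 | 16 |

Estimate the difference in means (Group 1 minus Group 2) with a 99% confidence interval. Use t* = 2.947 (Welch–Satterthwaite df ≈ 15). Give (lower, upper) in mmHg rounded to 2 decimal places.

Standard errors of each mean: 19/√15 = 4.9058 and 16/√181 = 1.1893.
SE(x̄₁ − x̄₂) = √(4.9058² + 1.1893²) = 5.0479 for independent samples with unequal variances.
With t* = 2.947, the margin is 2.947 × 5.0479 = 14.8762.
x̄₁ − x̄₂ = 116 − 114 = 2.0000; the interval is 2.0000 ± 14.8762 = (-12.88, 16.88).

(-12.88, 16.88)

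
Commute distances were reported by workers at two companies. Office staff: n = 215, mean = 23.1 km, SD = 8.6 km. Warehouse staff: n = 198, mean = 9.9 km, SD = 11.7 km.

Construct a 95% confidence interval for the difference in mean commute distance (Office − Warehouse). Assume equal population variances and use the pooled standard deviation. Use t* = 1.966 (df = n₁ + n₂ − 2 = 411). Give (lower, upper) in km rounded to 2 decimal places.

s_p = √[((n₁−1)s₁² + (n₂−1)s₂²)/(n₁+n₂−2)] = √[(214·8.6² + 197·11.7²)/411] = 10.2041.
SE = 10.2041·√(1/215 + 1/198) = 1.0051.
With t* = 1.966, margin = 1.966 × 1.0051 = 1.9760.
x̄₁ − x̄₂ = 23.1 − 9.9 = 13.2000; interval 13.2000 ± 1.9760 = (11.22, 15.18).

(11.22, 15.18)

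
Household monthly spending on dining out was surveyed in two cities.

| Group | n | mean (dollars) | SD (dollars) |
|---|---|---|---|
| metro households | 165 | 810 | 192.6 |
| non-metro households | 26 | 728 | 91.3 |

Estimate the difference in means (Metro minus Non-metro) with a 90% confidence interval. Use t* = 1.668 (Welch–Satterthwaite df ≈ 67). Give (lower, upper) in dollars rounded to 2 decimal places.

(43.05, 120.95)

Standard errors of each mean: 192.6/√165 = 14.9939 and 91.3/√26 = 17.9054.
SE(x̄₁ − x̄₂) = √(14.9939² + 17.9054²) = 23.3542 for independent samples with unequal variances.
With t* = 1.668, the margin is 1.668 × 23.3542 = 38.9548.
x̄₁ − x̄₂ = 810 − 728 = 82.0000; the interval is 82.0000 ± 38.9548 = (43.05, 120.95).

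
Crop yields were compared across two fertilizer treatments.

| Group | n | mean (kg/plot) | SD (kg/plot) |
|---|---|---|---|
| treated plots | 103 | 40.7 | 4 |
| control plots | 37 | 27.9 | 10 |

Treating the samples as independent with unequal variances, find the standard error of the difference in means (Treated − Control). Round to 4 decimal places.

1.6906

SE₁ = s₁/√n₁ = 4/√103 = 0.3941; SE₂ = 10/√37 = 1.6440.
Independent samples, unequal variances: SE_diff = √(SE₁² + SE₂²) = √(0.15531481 + 2.702736) = 1.6906.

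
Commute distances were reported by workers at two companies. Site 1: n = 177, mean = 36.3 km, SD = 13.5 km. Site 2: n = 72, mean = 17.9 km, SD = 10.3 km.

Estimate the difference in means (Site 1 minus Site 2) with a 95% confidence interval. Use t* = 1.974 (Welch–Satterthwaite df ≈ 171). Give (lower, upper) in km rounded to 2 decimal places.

(15.28, 21.52)

SE₁ = s₁/√n₁ = 13.5/√177 = 1.0147; SE₂ = 10.3/√72 = 1.2139.
Independent samples, unequal variances: SE_diff = √(SE₁² + SE₂²) = √(1.02961609 + 1.47355321) = 1.5821.
t* = 1.974, so margin of error = 1.974 × 1.5821 = 3.1231.
Difference in means = 36.3 − 17.9 = 18.4000.
18.4000 ± 3.1231 → (15.28, 21.52).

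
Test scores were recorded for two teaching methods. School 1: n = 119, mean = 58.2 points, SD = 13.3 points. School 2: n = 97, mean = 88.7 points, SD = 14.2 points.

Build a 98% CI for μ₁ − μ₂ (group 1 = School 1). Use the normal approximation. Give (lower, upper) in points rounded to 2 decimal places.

(-34.89, -26.11)

Standard errors of each mean: 13.3/√119 = 1.2192 and 14.2/√97 = 1.4418.
SE(x̄₁ − x̄₂) = √(1.2192² + 1.4418²) = 1.8882 for independent samples with unequal variances.
With z* = 2.326, the margin is 2.326 × 1.8882 = 4.3920.
x̄₁ − x̄₂ = 58.2 − 88.7 = -30.5000; the interval is -30.5000 ± 4.3920 = (-34.89, -26.11).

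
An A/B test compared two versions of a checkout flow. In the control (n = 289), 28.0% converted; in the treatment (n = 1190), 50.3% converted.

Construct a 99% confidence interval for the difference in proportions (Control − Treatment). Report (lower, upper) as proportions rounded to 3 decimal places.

Each SE is √(p̂(1−p̂)/n): √(0.2800·0.7200/289) = 0.02641 and √(0.5030·0.4970/1190) = 0.01449.
SE(p̂₁ − p̂₂) = √(SE₁² + SE₂²) = √(0.0006974881 + 0.0002099601) = 0.03012, since the two samples are independent.
At 99% confidence z* = 2.576; margin = 2.576 × 0.03012 = 0.07759.
The difference is 0.2800 − 0.5030 = -0.2230, so the interval is -0.2230 ± 0.07759 = (-0.301, -0.145).

(-0.301, -0.145)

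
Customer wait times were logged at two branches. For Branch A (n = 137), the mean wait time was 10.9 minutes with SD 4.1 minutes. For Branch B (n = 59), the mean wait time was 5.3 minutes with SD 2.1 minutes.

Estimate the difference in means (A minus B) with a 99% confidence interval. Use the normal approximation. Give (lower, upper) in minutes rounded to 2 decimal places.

(4.46, 6.74)

Standard errors of each mean: 4.1/√137 = 0.3503 and 2.1/√59 = 0.2734.
SE(x̄₁ − x̄₂) = √(0.3503² + 0.2734²) = 0.4444 for independent samples with unequal variances.
With z* = 2.576, the margin is 2.576 × 0.4444 = 1.1448.
x̄₁ − x̄₂ = 10.9 − 5.3 = 5.6000; the interval is 5.6000 ± 1.1448 = (4.46, 6.74).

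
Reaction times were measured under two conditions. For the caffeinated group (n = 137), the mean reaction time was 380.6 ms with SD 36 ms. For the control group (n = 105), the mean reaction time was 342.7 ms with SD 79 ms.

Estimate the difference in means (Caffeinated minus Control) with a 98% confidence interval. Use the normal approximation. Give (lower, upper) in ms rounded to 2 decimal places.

(18.59, 57.21)

SE₁ = s₁/√n₁ = 36/√137 = 3.0757; SE₂ = 79/√105 = 7.7096.
Independent samples, unequal variances: SE_diff = √(SE₁² + SE₂²) = √(9.45993049 + 59.43793216) = 8.3005.
z* = 2.326, so margin of error = 2.326 × 8.3005 = 19.3070.
Difference in means = 380.6 − 342.7 = 37.9000.
37.9000 ± 19.3070 → (18.59, 57.21).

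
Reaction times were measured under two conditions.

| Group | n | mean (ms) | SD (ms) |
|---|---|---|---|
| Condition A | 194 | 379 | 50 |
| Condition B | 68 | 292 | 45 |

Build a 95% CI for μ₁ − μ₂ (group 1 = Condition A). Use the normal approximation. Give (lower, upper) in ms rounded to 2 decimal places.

Standard errors of each mean: 50/√194 = 3.5898 and 45/√68 = 5.4571.
SE(x̄₁ − x̄₂) = √(3.5898² + 5.4571²) = 6.5320 for independent samples with unequal variances.
With z* = 1.960, the margin is 1.960 × 6.5320 = 12.8027.
x̄₁ − x̄₂ = 379 − 292 = 87.0000; the interval is 87.0000 ± 12.8027 = (74.20, 99.80).

(74.20, 99.80)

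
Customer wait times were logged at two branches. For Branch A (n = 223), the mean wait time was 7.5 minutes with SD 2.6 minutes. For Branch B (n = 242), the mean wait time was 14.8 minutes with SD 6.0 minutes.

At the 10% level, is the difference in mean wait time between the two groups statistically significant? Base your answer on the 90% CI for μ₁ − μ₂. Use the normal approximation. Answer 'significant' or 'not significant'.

Per-group SEs: s₁/√n₁ = 2.6/√223 = 0.1741, s₂/√n₂ = 6.0/√242 = 0.3857.
Unpooled SE of the difference: √(0.03031081 + 0.14876449) = 0.4232.
Margin of error = z* · SE = 1.645 × 0.4232 = 0.6962.
x̄₁ − x̄₂ = 7.5 − 14.8 = -7.3000.
CI: -7.3000 ± 0.6962 = (-7.9962, -6.6038).
The interval (-7.9962, -6.6038) does not contain 0, so the difference is significant.

significant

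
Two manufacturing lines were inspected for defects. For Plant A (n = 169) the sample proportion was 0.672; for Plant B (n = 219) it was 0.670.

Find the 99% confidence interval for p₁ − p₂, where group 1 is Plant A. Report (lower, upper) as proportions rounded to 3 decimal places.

(-0.122, 0.126)

SE₁ = √(p̂₁(1−p̂₁)/n₁) = √(0.6720·0.3280/169) = 0.03611; SE₂ = √(0.6700·0.3300/219) = 0.03177.
Independent samples: SE of the difference = √(SE₁² + SE₂²) = √(0.0013039321 + 0.0010093329) = 0.04810.
z* for 99% confidence is 2.576, so the margin of error is 2.576 × 0.04810 = 0.12391.
Point estimate p̂₁ − p̂₂ = 0.6720 − 0.6700 = 0.0020.
0.0020 ± 0.12391 → (-0.122, 0.126).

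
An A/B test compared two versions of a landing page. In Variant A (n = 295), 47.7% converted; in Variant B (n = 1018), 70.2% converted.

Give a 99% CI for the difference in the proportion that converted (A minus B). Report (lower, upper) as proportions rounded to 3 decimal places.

Each SE is √(p̂(1−p̂)/n): √(0.4770·0.5230/295) = 0.02908 and √(0.7020·0.2980/1018) = 0.01434.
SE(p̂₁ − p̂₂) = √(SE₁² + SE₂²) = √(0.0008456464 + 0.0002056356) = 0.03242, since the two samples are independent.
At 99% confidence z* = 2.576; margin = 2.576 × 0.03242 = 0.08351.
The difference is 0.4770 − 0.7020 = -0.2250, so the interval is -0.2250 ± 0.08351 = (-0.309, -0.141).

(-0.309, -0.141)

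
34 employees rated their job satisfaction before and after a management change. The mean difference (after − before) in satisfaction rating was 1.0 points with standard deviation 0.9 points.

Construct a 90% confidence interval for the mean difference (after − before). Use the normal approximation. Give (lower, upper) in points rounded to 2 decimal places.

This is a matched-pairs design, so SE = s_d/√n = 0.9/√34 = 0.1543.
Margin = 1.645 × 0.1543 = 0.2538; the interval is 1.0 ± 0.2538 = (0.75, 1.25).

(0.75, 1.25)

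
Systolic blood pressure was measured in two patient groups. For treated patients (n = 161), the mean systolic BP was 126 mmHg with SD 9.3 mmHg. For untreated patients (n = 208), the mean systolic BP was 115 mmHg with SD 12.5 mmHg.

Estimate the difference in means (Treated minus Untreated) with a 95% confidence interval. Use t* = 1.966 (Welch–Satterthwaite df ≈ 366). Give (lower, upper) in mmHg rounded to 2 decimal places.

(8.77, 13.23)

SE₁ = s₁/√n₁ = 9.3/√161 = 0.7329; SE₂ = 12.5/√208 = 0.8667.
Independent samples, unequal variances: SE_diff = √(SE₁² + SE₂²) = √(0.53714241 + 0.75116889) = 1.1350.
t* = 1.966, so margin of error = 1.966 × 1.1350 = 2.2314.
Difference in means = 126 − 115 = 11.0000.
11.0000 ± 2.2314 → (8.77, 13.23).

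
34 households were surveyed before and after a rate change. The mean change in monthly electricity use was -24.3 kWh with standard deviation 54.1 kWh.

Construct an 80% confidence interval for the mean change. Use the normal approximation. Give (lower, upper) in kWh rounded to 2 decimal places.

(-36.19, -12.41)

This is a matched-pairs design, so SE = s_d/√n = 54.1/√34 = 9.2781.
Margin = 1.282 × 9.2781 = 11.8945; the interval is -24.3 ± 11.8945 = (-36.19, -12.41).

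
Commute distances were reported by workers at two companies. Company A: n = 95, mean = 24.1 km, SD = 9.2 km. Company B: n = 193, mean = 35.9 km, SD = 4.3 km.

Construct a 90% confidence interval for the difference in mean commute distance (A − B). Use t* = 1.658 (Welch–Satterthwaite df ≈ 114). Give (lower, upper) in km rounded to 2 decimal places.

Standard errors of each mean: 9.2/√95 = 0.9439 and 4.3/√193 = 0.3095.
SE(x̄₁ − x̄₂) = √(0.9439² + 0.3095²) = 0.9933 for independent samples with unequal variances.
With t* = 1.658, the margin is 1.658 × 0.9933 = 1.6469.
x̄₁ − x̄₂ = 24.1 − 35.9 = -11.8000; the interval is -11.8000 ± 1.6469 = (-13.45, -10.15).

(-13.45, -10.15)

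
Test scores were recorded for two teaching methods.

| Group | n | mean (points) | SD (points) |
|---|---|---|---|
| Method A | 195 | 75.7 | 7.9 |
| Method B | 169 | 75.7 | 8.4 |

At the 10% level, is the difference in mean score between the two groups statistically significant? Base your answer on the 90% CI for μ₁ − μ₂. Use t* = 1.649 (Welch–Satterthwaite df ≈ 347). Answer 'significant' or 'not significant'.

Standard errors of each mean: 7.9/√195 = 0.5657 and 8.4/√169 = 0.6462.
SE(x̄₁ − x̄₂) = √(0.5657² + 0.6462²) = 0.8588 for independent samples with unequal variances.
With t* = 1.649, the margin is 1.649 × 0.8588 = 1.4162.
x̄₁ − x̄₂ = 75.7 − 75.7 = 0.0000; the interval is 0.0000 ± 1.4162 = (-1.4162, 1.4162).
The interval (-1.4162, 1.4162) contains 0, so the difference is not significant.

not significant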